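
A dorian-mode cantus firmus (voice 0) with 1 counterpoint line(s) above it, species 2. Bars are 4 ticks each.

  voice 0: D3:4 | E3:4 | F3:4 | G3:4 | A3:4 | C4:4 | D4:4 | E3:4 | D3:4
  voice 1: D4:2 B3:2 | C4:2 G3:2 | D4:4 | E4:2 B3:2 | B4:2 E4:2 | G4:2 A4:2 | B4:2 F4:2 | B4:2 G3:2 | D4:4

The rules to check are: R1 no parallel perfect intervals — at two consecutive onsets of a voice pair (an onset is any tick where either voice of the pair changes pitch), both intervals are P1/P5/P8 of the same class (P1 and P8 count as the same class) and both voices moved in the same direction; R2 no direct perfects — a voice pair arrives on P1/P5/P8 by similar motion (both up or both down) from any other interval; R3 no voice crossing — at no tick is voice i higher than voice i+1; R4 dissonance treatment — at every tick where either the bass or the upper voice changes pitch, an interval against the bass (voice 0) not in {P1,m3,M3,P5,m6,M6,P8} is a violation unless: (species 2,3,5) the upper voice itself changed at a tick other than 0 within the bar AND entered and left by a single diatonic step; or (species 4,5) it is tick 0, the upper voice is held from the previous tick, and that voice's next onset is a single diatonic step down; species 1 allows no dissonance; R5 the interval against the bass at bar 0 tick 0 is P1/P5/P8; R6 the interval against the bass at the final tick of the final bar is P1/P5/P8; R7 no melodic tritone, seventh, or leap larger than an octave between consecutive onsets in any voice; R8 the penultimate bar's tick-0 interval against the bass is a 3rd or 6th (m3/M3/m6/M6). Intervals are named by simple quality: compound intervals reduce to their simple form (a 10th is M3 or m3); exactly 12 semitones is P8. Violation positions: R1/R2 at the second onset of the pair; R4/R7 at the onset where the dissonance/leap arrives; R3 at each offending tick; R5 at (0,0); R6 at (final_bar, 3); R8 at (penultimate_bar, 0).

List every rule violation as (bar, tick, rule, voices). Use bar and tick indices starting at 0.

(4, 0, R4, (0, 1))
(5, 0, R1, (0, 1))
(6, 2, R7, (1,))
(7, 0, R7, (0,))
(7, 0, R7, (1,))
(7, 0, R8, (0, 1))
(7, 2, R7, (1,))

bar 0: v0=D3 v1=D4 downbeat P8
bar 1: v0=E3 v1=C4 downbeat m6
bar 2: v0=F3 v1=D4 downbeat M6
bar 3: v0=G3 v1=E4 downbeat M6
bar 4: v0=A3 v1=B4 downbeat M2
bar 5: v0=C4 v1=G4 downbeat P5
bar 6: v0=D4 v1=B4 downbeat M6
bar 7: v0=E3 v1=B4 downbeat P5
bar 8: v0=D3 v1=D4 downbeat P8
  -> R4 @ bar 4 tick 0 v(0, 1): A3/B4 M2 untreated
  -> R1 @ bar 5 tick 0 v(0, 1): A3/E4 P5 -> C4/G4 P5 similar
  -> R7 @ bar 6 tick 2 v(1,): B4->F4 leap 6st
  -> R7 @ bar 7 tick 0 v(0,): D4->E3 leap 10st
  -> R7 @ bar 7 tick 0 v(1,): F4->B4 leap 6st
  -> R8 @ bar 7 tick 0 v(0, 1): penult P5 not 3rd/6th
  -> R7 @ bar 7 tick 2 v(1,): B4->G3 leap 16st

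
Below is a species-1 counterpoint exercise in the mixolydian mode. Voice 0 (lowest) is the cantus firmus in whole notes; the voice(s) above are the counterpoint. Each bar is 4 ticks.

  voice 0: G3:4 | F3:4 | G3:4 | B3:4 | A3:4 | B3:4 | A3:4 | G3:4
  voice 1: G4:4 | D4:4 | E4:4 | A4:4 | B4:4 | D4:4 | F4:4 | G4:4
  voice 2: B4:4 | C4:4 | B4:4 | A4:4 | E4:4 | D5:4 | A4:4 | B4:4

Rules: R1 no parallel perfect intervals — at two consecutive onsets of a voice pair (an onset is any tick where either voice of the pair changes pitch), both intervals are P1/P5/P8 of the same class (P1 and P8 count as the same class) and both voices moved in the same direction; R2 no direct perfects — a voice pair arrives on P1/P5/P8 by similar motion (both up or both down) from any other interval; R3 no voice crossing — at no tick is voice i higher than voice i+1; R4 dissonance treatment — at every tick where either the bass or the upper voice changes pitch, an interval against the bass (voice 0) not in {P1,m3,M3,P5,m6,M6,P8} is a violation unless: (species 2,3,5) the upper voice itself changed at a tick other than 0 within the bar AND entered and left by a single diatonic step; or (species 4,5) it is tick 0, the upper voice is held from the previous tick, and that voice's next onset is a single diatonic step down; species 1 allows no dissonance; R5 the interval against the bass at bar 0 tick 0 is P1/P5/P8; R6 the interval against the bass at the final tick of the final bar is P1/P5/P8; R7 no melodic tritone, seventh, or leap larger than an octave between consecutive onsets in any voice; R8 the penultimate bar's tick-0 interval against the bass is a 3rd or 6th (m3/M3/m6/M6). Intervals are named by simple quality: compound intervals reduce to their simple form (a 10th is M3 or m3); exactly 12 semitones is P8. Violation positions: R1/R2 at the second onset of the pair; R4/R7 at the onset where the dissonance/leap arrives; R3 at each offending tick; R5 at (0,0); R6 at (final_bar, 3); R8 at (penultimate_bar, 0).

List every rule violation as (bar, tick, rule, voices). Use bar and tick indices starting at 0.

bar 0: v0=G3 v1=G4 v2=B4 downbeat M3
bar 1: v0=F3 v1=D4 v2=C4 downbeat P5
bar 2: v0=G3 v1=E4 v2=B4 downbeat M3
bar 3: v0=B3 v1=A4 v2=A4 downbeat m7
bar 4: v0=A3 v1=B4 v2=E4 downbeat P5
bar 5: v0=B3 v1=D4 v2=D5 downbeat m3
bar 6: v0=A3 v1=F4 v2=A4 downbeat P8
bar 7: v0=G3 v1=G4 v2=B4 downbeat M3
  -> R5 @ bar 0 tick 0 v(0, 2): opens on M3
  -> R2 @ bar 1 tick 0 v(0, 2): G3/B4 M3 -> F3/C4 P5 similar
  -> R3 @ bar 1 tick 0 v(1, 2): D4 above C4
  -> R7 @ bar 1 tick 0 v(2,): B4->C4 leap 11st
  -> R3 @ bar 1 tick 1 v(1, 2): D4 above C4
  -> R3 @ bar 1 tick 2 v(1, 2): D4 above C4
  -> R3 @ bar 1 tick 3 v(1, 2): D4 above C4
  -> R2 @ bar 2 tick 0 v(1, 2): D4/C4 M2 -> E4/B4 P5 similar
  -> R7 @ bar 2 tick 0 v(2,): C4->B4 leap 11st
  -> R4 @ bar 3 tick 0 v(0, 1): B3/A4 m7 untreated
  -> R4 @ bar 3 tick 0 v(0, 2): B3/A4 m7 untreated
  -> R2 @ bar 4 tick 0 v(0, 2): B3/A4 m7 -> A3/E4 P5 similar
  -> R3 @ bar 4 tick 0 v(1, 2): B4 above E4
  -> R4 @ bar 4 tick 0 v(0, 1): A3/B4 M2 untreated
  -> R3 @ bar 4 tick 1 v(1, 2): B4 above E4
  -> R3 @ bar 4 tick 2 v(1, 2): B4 above E4
  -> R3 @ bar 4 tick 3 v(1, 2): B4 above E4
  -> R7 @ bar 5 tick 0 v(2,): E4->D5 leap 10st
  -> R2 @ bar 6 tick 0 v(0, 2): B3/D5 m3 -> A3/A4 P8 similar
  -> R8 @ bar 6 tick 0 v(0, 2): penult P8 not 3rd/6th
  -> R6 @ bar 7 tick 3 v(0, 2): closes on M3

(0, 0, R5, (0, 2))
(1, 0, R2, (0, 2))
(1, 0, R3, (1, 2))
(1, 0, R7, (2,))
(1, 1, R3, (1, 2))
(1, 2, R3, (1, 2))
(1, 3, R3, (1, 2))
(2, 0, R2, (1, 2))
(2, 0, R7, (2,))
(3, 0, R4, (0, 1))
(3, 0, R4, (0, 2))
(4, 0, R2, (0, 2))
(4, 0, R3, (1, 2))
(4, 0, R4, (0, 1))
(4, 1, R3, (1, 2))
(4, 2, R3, (1, 2))
(4, 3, R3, (1, 2))
(5, 0, R7, (2,))
(6, 0, R2, (0, 2))
(6, 0, R8, (0, 2))
(7, 3, R6, (0, 2))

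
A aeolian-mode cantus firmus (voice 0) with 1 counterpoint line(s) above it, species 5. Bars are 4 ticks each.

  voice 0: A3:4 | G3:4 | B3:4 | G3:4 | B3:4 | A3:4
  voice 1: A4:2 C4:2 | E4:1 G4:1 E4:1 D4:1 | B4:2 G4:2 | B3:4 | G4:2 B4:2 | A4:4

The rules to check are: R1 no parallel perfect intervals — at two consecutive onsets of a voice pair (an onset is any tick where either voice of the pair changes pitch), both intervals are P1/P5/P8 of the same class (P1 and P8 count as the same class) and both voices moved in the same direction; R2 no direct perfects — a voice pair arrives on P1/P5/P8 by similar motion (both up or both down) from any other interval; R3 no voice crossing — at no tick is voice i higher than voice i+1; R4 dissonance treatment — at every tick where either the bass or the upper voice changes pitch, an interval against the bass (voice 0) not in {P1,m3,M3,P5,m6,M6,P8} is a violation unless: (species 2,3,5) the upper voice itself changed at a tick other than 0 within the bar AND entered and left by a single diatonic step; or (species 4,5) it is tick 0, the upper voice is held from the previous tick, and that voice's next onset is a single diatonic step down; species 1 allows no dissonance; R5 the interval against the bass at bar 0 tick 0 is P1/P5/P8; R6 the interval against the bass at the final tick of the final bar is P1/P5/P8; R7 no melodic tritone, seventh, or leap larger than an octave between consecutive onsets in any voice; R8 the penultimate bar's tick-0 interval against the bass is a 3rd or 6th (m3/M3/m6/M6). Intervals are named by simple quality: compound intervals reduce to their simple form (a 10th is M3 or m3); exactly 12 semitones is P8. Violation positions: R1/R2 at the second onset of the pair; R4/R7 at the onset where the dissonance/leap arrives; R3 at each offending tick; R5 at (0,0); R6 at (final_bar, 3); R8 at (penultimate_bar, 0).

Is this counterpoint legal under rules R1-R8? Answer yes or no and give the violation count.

No (2 violations)

bar 0: v0=A3 v1=A4 (P8)
bar 1: v0=G3 v1=E4 (M6)
bar 2: v0=B3 v1=B4 (P8)
bar 3: v0=G3 v1=B3 (M3)
bar 4: v0=B3 v1=G4 (m6)
bar 5: v0=A3 v1=A4 (P8)
  R2 @ bar2.0: G3/D4 P5 -> B3/B4 P8 similar
  R1 @ bar5.0: B3/B4 P8 -> A3/A4 P8 similar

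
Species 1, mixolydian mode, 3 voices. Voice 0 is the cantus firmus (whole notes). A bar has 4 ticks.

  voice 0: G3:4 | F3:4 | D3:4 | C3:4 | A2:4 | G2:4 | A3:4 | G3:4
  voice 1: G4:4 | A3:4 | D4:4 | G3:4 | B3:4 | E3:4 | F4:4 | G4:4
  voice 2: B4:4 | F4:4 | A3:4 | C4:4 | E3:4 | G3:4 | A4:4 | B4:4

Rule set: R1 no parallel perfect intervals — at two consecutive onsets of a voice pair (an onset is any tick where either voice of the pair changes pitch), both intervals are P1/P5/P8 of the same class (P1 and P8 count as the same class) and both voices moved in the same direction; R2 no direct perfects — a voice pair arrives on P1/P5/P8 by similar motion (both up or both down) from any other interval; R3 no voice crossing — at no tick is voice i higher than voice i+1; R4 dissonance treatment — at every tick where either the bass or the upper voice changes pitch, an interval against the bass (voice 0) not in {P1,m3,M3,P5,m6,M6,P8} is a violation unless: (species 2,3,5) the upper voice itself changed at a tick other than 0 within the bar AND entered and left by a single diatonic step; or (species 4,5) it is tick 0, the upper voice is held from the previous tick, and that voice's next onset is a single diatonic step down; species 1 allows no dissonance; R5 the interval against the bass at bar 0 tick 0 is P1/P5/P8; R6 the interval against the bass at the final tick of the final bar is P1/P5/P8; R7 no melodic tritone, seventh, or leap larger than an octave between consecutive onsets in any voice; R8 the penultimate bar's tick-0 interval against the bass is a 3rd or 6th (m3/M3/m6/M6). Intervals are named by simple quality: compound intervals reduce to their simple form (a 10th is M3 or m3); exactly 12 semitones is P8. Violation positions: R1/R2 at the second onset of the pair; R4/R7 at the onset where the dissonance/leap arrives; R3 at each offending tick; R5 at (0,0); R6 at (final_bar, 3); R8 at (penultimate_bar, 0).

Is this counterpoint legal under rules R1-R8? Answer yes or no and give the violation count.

No (22 violations)

bar 0: v0=G3 v1=G4 v2=B4 (M3)
bar 1: v0=F3 v1=A3 v2=F4 (P8)
bar 2: v0=D3 v1=D4 v2=A3 (P5)
bar 3: v0=C3 v1=G3 v2=C4 (P8)
bar 4: v0=A2 v1=B3 v2=E3 (P5)
bar 5: v0=G2 v1=E3 v2=G3 (P8)
bar 6: v0=A3 v1=F4 v2=A4 (P8)
bar 7: v0=G3 v1=G4 v2=B4 (M3)
  R5 @ bar0.0: opens on M3
  R2 @ bar1.0: G3/B4 M3 -> F3/F4 P8 similar
  R7 @ bar1.0: G4->A3 leap 10st
  R7 @ bar1.0: B4->F4 leap 6st
  R2 @ bar2.0: F3/F4 P8 -> D3/A3 P5 similar
  R3 @ bar2.0: D4 above A3
  R3 @ bar2.1: D4 above A3
  R3 @ bar2.2: D4 above A3
  R3 @ bar2.3: D4 above A3
  R2 @ bar3.0: D3/D4 P8 -> C3/G3 P5 similar
  R2 @ bar4.0: C3/C4 P8 -> A2/E3 P5 similar
  R3 @ bar4.0: B3 above E3
  R4 @ bar4.0: A2/B3 M2 untreated
  R3 @ bar4.1: B3 above E3
  R3 @ bar4.2: B3 above E3
  R3 @ bar4.3: B3 above E3
  R1 @ bar6.0: G2/G3 P8 -> A3/A4 P8 similar
  R7 @ bar6.0: G2->A3 leap 14st
  R7 @ bar6.0: E3->F4 leap 13st
  R7 @ bar6.0: G3->A4 leap 14st
  R8 @ bar6.0: penult P8 not 3rd/6th
  R6 @ bar7.3: closes on M3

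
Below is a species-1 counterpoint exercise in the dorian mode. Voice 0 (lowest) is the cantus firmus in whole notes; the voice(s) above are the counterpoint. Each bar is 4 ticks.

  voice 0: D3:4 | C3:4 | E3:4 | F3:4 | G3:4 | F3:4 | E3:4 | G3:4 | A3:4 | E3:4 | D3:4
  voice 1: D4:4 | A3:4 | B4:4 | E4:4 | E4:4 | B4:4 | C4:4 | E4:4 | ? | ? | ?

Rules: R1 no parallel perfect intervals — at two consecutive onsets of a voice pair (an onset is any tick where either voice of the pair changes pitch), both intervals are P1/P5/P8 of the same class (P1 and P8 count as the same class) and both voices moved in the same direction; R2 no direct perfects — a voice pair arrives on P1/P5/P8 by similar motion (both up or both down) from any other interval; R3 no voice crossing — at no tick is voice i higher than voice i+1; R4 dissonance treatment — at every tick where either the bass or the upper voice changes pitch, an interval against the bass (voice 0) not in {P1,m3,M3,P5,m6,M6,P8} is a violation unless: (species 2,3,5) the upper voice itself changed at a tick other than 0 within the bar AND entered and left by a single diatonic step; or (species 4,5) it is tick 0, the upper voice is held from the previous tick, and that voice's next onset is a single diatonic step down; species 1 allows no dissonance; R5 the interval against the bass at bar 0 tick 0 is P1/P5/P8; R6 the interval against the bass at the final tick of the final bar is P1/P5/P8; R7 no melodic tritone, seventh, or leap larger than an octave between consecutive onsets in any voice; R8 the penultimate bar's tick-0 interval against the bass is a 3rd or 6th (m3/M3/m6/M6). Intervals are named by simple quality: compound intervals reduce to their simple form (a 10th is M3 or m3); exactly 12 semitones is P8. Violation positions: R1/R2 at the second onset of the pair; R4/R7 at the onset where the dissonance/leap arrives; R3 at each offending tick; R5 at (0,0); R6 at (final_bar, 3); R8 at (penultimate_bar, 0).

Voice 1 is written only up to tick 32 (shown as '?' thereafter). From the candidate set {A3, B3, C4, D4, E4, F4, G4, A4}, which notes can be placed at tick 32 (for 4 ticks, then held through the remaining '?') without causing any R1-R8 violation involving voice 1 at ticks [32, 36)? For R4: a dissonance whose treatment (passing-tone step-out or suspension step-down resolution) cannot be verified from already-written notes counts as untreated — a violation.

{A3, C4, E4, F4}

A3: legal
B3: violates R4
C4: legal
D4: violates R4
E4: legal
F4: legal
G4: violates R4
A4: violates R2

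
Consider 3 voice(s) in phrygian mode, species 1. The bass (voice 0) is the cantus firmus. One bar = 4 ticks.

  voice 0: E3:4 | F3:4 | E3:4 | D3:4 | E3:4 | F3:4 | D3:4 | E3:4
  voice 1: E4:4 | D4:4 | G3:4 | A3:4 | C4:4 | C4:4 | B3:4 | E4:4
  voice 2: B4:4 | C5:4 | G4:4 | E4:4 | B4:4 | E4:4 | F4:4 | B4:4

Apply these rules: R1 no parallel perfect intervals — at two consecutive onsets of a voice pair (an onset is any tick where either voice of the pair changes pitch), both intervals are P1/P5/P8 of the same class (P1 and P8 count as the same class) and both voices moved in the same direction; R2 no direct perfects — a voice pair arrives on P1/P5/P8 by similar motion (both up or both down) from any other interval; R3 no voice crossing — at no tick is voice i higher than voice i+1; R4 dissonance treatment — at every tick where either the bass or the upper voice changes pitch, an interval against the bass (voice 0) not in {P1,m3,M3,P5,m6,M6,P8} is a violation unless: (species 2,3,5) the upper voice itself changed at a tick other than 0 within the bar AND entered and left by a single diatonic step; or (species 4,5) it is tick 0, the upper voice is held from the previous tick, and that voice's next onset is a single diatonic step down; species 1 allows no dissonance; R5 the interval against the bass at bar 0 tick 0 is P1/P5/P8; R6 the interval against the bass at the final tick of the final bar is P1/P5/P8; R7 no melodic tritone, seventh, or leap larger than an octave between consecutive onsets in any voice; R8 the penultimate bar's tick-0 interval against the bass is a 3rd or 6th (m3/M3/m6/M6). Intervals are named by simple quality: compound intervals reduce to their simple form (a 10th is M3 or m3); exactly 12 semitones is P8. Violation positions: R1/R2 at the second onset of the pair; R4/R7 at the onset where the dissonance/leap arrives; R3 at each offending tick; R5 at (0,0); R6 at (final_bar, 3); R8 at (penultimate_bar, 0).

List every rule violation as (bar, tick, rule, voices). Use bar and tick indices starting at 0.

(1, 0, R1, (0, 2))
(2, 0, R2, (1, 2))
(3, 0, R4, (0, 2))
(4, 0, R2, (0, 2))
(5, 0, R4, (0, 2))
(7, 0, R2, (0, 1))
(7, 0, R2, (0, 2))
(7, 0, R2, (1, 2))
(7, 0, R7, (2,))

bar 0: v0=E3 v1=E4 v2=B4 downbeat P5
bar 1: v0=F3 v1=D4 v2=C5 downbeat P5
bar 2: v0=E3 v1=G3 v2=G4 downbeat m3
bar 3: v0=D3 v1=A3 v2=E4 downbeat M2
bar 4: v0=E3 v1=C4 v2=B4 downbeat P5
bar 5: v0=F3 v1=C4 v2=E4 downbeat M7
bar 6: v0=D3 v1=B3 v2=F4 downbeat m3
bar 7: v0=E3 v1=E4 v2=B4 downbeat P5
  -> R1 @ bar 1 tick 0 v(0, 2): E3/B4 P5 -> F3/C5 P5 similar
  -> R2 @ bar 2 tick 0 v(1, 2): D4/C5 m7 -> G3/G4 P8 similar
  -> R4 @ bar 3 tick 0 v(0, 2): D3/E4 M2 untreated
  -> R2 @ bar 4 tick 0 v(0, 2): D3/E4 M2 -> E3/B4 P5 similar
  -> R4 @ bar 5 tick 0 v(0, 2): F3/E4 M7 untreated
  -> R2 @ bar 7 tick 0 v(0, 1): D3/B3 M6 -> E3/E4 P8 similar
  -> R2 @ bar 7 tick 0 v(0, 2): D3/F4 m3 -> E3/B4 P5 similar
  -> R2 @ bar 7 tick 0 v(1, 2): B3/F4 TT -> E4/B4 P5 similar
  -> R7 @ bar 7 tick 0 v(2,): F4->B4 leap 6st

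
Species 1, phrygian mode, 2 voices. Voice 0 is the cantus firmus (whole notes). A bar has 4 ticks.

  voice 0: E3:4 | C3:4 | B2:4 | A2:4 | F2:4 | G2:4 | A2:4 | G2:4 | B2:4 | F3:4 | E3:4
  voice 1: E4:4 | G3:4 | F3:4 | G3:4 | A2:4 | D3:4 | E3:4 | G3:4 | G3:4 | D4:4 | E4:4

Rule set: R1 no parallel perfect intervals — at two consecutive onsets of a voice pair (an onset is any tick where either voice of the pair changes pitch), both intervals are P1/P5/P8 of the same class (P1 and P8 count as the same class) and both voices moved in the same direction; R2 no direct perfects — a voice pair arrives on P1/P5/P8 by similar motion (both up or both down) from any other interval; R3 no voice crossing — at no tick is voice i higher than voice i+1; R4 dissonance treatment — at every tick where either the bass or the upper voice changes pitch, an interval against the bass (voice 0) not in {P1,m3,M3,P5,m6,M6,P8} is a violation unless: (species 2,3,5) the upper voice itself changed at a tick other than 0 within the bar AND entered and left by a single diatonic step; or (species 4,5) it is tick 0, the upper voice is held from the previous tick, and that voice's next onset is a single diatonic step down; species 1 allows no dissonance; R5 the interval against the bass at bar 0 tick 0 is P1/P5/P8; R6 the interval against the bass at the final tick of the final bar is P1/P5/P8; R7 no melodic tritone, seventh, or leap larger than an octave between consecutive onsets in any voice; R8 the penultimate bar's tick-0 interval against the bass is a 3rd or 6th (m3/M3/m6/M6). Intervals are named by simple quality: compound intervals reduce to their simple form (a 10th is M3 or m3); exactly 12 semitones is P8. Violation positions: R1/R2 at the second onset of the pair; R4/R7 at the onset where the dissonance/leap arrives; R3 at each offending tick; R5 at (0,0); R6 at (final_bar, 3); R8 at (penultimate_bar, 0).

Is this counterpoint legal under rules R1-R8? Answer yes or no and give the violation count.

bar 0: v0=E3 v1=E4 (P8)
bar 1: v0=C3 v1=G3 (P5)
bar 2: v0=B2 v1=F3 (TT)
bar 3: v0=A2 v1=G3 (m7)
bar 4: v0=F2 v1=A2 (M3)
bar 5: v0=G2 v1=D3 (P5)
bar 6: v0=A2 v1=E3 (P5)
bar 7: v0=G2 v1=G3 (P8)
bar 8: v0=B2 v1=G3 (m6)
bar 9: v0=F3 v1=D4 (M6)
bar 10: v0=E3 v1=E4 (P8)
  R2 @ bar1.0: E3/E4 P8 -> C3/G3 P5 similar
  R4 @ bar2.0: B2/F3 TT untreated
  R4 @ bar3.0: A2/G3 m7 untreated
  R7 @ bar4.0: G3->A2 leap 10st
  R2 @ bar5.0: F2/A2 M3 -> G2/D3 P5 similar
  R1 @ bar6.0: G2/D3 P5 -> A2/E3 P5 similar
  R7 @ bar9.0: B2->F3 leap 6st

No (7 violations)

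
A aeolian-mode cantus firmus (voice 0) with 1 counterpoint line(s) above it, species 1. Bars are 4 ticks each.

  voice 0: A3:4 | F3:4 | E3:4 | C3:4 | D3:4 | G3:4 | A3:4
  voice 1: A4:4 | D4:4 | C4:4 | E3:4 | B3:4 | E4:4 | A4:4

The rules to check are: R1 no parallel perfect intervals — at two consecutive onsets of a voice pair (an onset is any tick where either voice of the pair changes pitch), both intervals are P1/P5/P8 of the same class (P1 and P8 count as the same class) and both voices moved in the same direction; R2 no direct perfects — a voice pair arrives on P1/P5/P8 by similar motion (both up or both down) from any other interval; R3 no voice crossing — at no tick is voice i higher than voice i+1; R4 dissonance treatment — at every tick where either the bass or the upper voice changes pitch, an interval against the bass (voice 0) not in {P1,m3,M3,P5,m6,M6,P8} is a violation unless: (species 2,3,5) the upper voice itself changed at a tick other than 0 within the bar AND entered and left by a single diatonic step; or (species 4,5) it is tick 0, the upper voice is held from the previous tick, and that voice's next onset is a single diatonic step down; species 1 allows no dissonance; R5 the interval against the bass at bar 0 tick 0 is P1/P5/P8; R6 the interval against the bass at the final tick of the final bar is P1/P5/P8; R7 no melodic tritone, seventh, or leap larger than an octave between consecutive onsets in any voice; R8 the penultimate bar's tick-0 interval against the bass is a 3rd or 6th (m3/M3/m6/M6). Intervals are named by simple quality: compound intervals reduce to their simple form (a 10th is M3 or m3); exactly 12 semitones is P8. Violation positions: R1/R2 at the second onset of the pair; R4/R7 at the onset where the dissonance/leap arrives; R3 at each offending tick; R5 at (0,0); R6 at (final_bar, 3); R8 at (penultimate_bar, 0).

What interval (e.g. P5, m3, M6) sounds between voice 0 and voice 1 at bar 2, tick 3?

voice 0=E3 voice 1=C4 -> m6

m6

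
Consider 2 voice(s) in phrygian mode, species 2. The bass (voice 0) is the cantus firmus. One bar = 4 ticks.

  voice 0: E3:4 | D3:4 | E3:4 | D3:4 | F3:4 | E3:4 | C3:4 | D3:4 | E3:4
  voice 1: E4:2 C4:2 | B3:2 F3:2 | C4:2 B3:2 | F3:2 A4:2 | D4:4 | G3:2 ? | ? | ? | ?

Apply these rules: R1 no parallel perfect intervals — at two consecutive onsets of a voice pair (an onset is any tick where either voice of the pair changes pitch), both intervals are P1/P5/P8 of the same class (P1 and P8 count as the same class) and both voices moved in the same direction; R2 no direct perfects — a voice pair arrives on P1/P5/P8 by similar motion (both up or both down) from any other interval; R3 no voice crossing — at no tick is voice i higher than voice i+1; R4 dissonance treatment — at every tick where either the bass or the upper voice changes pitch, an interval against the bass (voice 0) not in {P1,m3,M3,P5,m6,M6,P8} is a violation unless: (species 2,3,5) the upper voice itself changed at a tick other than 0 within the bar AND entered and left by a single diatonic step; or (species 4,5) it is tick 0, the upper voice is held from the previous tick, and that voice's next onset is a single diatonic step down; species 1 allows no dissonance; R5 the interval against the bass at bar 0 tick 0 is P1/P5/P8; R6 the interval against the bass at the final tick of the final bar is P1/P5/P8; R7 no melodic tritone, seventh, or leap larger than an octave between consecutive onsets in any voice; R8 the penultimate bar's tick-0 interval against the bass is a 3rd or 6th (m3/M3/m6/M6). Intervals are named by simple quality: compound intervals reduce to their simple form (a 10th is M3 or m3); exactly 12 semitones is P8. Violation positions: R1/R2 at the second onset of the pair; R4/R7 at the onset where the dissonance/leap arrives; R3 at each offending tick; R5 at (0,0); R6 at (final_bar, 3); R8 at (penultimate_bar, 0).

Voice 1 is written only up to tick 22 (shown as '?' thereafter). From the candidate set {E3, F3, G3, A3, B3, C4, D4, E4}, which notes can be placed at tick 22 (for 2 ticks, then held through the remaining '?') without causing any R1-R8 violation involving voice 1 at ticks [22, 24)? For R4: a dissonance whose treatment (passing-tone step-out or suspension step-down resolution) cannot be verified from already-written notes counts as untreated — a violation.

{B3, C4, E3, E4, G3}

E3: legal
F3: violates R4
G3: legal
A3: violates R4
B3: legal
C4: legal
D4: violates R4
E4: legal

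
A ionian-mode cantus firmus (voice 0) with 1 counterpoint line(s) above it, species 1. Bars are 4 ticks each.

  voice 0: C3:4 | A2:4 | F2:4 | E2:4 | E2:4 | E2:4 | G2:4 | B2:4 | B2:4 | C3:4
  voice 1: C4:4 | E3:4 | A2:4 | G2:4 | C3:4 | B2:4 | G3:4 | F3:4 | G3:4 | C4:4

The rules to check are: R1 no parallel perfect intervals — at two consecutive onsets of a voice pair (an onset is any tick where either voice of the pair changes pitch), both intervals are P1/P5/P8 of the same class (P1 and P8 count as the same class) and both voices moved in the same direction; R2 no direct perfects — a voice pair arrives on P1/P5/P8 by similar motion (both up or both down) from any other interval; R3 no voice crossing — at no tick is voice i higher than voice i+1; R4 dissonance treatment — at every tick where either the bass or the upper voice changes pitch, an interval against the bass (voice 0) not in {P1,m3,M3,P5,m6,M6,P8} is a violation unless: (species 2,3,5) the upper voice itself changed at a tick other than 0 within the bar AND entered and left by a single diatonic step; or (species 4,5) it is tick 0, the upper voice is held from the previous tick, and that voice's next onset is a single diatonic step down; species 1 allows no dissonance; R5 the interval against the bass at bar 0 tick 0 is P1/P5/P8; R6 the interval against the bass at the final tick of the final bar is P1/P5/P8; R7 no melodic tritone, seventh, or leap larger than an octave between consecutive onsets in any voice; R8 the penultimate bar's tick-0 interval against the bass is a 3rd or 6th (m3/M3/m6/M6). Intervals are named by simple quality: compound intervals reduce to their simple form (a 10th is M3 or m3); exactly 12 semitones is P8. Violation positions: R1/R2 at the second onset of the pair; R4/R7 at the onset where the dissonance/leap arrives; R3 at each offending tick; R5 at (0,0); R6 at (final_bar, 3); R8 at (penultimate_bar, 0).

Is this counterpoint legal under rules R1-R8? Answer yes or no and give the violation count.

bar 0: v0=C3 v1=C4 (P8)
bar 1: v0=A2 v1=E3 (P5)
bar 2: v0=F2 v1=A2 (M3)
bar 3: v0=E2 v1=G2 (m3)
bar 4: v0=E2 v1=C3 (m6)
bar 5: v0=E2 v1=B2 (P5)
bar 6: v0=G2 v1=G3 (P8)
bar 7: v0=B2 v1=F3 (TT)
bar 8: v0=B2 v1=G3 (m6)
bar 9: v0=C3 v1=C4 (P8)
  R2 @ bar1.0: C3/C4 P8 -> A2/E3 P5 similar
  R2 @ bar6.0: E2/B2 P5 -> G2/G3 P8 similar
  R4 @ bar7.0: B2/F3 TT untreated
  R2 @ bar9.0: B2/G3 m6 -> C3/C4 P8 similar

No (4 violations)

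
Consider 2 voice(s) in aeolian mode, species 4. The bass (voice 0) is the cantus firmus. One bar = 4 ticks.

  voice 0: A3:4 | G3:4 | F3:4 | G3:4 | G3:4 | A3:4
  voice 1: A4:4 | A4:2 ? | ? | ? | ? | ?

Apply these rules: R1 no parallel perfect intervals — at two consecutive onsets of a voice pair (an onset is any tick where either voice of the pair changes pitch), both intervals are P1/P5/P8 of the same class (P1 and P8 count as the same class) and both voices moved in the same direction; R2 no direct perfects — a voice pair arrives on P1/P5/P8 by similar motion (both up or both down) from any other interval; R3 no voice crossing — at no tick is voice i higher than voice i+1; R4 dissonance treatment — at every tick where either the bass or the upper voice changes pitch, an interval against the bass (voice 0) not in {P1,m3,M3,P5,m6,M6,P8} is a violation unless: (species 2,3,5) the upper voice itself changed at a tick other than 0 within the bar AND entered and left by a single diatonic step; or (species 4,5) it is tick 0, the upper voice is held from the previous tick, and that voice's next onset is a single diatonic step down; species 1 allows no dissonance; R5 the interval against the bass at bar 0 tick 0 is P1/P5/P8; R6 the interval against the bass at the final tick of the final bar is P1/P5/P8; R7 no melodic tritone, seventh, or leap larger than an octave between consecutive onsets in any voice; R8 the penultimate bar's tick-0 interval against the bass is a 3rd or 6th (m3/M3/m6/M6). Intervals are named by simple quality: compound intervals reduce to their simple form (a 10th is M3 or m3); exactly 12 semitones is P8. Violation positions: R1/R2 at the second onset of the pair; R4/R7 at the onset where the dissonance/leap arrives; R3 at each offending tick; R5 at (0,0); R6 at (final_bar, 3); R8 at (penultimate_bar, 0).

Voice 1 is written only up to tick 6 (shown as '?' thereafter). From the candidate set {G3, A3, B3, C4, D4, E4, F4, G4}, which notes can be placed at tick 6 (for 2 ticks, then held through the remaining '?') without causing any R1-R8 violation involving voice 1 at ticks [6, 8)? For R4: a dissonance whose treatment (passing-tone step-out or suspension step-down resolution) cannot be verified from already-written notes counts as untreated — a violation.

G3: violates R7
A3: violates R4
B3: violates R7
C4: violates R4
D4: legal
E4: legal
F4: violates R4
G4: legal

{D4, E4, G4}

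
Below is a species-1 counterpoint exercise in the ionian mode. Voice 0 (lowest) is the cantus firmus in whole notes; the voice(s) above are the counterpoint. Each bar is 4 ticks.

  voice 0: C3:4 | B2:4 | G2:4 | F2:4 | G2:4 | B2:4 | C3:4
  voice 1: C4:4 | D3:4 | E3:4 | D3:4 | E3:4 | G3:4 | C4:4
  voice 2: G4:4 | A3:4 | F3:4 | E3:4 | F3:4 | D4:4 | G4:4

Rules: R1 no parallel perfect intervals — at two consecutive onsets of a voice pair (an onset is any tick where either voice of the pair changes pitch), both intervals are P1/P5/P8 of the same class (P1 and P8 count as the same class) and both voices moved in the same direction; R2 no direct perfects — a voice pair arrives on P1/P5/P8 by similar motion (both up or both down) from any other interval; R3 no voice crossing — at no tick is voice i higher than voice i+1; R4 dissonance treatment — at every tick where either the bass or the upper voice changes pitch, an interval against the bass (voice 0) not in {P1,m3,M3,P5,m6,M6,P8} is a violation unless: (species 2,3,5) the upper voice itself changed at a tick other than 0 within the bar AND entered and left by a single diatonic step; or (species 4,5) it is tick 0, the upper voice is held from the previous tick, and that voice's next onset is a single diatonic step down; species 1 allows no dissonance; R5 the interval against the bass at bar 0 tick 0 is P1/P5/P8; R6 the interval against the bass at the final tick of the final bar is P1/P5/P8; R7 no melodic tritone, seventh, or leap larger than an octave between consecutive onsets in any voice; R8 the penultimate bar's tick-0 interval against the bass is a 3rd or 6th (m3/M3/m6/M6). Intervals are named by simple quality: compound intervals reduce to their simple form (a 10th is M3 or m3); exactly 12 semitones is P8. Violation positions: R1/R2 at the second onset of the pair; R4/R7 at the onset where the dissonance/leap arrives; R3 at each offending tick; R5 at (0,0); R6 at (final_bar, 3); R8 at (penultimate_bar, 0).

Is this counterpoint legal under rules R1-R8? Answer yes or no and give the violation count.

bar 0: v0=C3 v1=C4 v2=G4 (P5)
bar 1: v0=B2 v1=D3 v2=A3 (m7)
bar 2: v0=G2 v1=E3 v2=F3 (m7)
bar 3: v0=F2 v1=D3 v2=E3 (M7)
bar 4: v0=G2 v1=E3 v2=F3 (m7)
bar 5: v0=B2 v1=G3 v2=D4 (m3)
bar 6: v0=C3 v1=C4 v2=G4 (P5)
  R1 @ bar1.0: C4/G4 P5 -> D3/A3 P5 similar
  R4 @ bar1.0: B2/A3 m7 untreated
  R7 @ bar1.0: C4->D3 leap 10st
  R7 @ bar1.0: G4->A3 leap 10st
  R4 @ bar2.0: G2/F3 m7 untreated
  R4 @ bar3.0: F2/E3 M7 untreated
  R4 @ bar4.0: G2/F3 m7 untreated
  R2 @ bar5.0: E3/F3 m2 -> G3/D4 P5 similar
  R1 @ bar6.0: G3/D4 P5 -> C4/G4 P5 similar
  R2 @ bar6.0: B2/G3 m6 -> C3/C4 P8 similar
  R2 @ bar6.0: B2/D4 m3 -> C3/G4 P5 similar

No (11 violations)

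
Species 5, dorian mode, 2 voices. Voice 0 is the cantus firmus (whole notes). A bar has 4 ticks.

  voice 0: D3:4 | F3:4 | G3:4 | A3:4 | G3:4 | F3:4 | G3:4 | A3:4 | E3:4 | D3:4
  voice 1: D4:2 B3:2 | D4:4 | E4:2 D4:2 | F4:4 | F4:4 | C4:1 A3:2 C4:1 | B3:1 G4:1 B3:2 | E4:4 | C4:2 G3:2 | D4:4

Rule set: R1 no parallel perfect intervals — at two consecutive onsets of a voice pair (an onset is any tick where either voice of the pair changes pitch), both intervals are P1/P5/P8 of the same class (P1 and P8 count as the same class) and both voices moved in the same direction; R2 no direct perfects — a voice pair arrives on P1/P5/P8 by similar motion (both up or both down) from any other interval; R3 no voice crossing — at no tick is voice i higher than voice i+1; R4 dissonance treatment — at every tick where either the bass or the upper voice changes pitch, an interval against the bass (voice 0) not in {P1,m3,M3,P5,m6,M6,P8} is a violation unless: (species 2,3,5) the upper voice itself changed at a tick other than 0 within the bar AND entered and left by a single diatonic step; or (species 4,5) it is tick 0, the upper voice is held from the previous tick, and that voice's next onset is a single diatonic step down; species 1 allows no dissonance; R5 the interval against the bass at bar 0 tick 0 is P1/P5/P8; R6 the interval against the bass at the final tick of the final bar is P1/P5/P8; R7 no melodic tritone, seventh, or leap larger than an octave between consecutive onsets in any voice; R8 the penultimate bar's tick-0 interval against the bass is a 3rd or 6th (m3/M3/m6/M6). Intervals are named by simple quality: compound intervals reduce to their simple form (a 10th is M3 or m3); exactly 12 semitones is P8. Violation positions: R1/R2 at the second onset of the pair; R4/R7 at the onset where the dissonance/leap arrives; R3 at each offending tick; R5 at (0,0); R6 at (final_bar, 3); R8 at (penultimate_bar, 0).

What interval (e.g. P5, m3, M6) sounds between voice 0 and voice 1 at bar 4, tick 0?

m7

voice 0=G3 voice 1=F4 -> m7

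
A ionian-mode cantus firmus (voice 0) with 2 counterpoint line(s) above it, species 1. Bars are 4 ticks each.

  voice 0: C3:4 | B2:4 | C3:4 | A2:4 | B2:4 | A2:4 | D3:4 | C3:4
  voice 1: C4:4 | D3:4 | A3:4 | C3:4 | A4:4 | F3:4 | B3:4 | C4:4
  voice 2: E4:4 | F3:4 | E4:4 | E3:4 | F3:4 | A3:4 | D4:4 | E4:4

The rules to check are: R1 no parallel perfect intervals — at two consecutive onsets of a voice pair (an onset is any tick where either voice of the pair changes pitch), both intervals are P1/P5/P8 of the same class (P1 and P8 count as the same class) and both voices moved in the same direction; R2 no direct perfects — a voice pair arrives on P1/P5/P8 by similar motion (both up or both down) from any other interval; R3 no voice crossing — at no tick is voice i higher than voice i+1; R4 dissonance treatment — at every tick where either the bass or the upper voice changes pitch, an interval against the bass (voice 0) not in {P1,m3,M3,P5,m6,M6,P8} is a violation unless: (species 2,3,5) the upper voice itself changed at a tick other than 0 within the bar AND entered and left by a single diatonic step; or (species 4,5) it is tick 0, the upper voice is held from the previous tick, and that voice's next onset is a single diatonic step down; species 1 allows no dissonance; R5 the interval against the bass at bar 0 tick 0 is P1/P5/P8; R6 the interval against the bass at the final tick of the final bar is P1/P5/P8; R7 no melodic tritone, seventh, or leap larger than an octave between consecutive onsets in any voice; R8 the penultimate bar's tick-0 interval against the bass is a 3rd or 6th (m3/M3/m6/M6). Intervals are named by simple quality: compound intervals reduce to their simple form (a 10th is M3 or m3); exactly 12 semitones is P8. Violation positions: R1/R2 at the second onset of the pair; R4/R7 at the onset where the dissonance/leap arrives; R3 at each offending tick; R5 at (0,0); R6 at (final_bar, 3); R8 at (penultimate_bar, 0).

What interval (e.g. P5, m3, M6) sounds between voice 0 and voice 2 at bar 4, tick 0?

TT

voice 0=B2 voice 2=F3 -> TT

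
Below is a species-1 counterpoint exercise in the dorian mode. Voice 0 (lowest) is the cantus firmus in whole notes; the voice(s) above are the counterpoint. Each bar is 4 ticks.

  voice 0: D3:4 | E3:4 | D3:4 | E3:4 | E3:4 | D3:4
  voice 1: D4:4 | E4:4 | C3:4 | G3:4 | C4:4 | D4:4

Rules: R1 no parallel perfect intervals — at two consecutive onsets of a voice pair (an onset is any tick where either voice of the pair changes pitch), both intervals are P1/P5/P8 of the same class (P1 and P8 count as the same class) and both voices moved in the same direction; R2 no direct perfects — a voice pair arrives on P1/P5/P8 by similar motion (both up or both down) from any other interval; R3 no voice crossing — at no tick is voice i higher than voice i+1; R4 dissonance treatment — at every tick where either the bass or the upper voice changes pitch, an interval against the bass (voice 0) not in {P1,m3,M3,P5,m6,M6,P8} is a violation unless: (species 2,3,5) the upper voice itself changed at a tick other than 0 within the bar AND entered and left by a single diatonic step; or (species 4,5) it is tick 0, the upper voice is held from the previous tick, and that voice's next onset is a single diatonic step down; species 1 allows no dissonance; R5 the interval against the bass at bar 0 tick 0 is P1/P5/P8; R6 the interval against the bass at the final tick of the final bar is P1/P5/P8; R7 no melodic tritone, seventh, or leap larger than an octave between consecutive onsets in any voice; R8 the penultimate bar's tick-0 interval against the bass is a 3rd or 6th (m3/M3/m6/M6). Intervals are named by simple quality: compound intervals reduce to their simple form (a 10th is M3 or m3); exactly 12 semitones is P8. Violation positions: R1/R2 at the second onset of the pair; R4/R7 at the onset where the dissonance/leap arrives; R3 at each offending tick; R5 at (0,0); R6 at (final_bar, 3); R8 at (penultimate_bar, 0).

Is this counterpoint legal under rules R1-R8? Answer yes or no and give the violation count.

No (7 violations)

bar 0: v0=D3 v1=D4 (P8)
bar 1: v0=E3 v1=E4 (P8)
bar 2: v0=D3 v1=C3 (M2)
bar 3: v0=E3 v1=G3 (m3)
bar 4: v0=E3 v1=C4 (m6)
bar 5: v0=D3 v1=D4 (P8)
  R1 @ bar1.0: D3/D4 P8 -> E3/E4 P8 similar
  R3 @ bar2.0: D3 above C3
  R4 @ bar2.0: D3/C3 M2 untreated
  R7 @ bar2.0: E4->C3 leap 16st
  R3 @ bar2.1: D3 above C3
  R3 @ bar2.2: D3 above C3
  R3 @ bar2.3: D3 above C3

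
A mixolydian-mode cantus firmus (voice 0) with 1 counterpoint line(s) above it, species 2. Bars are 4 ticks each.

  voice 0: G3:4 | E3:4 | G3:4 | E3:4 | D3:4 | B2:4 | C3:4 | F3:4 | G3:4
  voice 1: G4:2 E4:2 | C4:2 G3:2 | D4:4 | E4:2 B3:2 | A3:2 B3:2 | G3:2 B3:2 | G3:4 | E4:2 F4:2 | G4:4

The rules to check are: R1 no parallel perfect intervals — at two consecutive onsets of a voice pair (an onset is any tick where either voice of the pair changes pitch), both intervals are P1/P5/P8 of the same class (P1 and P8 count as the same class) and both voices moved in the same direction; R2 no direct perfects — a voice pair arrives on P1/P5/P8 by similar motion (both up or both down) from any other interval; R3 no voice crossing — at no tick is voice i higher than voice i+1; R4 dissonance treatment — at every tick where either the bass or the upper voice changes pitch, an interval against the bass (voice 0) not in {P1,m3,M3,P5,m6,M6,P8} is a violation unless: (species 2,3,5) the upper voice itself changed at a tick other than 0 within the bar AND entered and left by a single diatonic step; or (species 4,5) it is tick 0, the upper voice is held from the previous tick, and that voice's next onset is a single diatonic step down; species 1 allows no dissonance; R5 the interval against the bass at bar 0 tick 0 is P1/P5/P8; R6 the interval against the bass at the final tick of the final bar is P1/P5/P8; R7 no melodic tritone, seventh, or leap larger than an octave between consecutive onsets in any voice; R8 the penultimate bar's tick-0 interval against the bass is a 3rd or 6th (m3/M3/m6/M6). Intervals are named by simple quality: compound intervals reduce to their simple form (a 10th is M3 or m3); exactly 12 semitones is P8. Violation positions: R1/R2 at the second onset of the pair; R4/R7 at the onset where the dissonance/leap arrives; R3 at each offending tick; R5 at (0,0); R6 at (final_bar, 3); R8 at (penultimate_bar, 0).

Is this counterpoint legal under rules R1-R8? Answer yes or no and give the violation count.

No (5 violations)

bar 0: v0=G3 v1=G4 (P8)
bar 1: v0=E3 v1=C4 (m6)
bar 2: v0=G3 v1=D4 (P5)
bar 3: v0=E3 v1=E4 (P8)
bar 4: v0=D3 v1=A3 (P5)
bar 5: v0=B2 v1=G3 (m6)
bar 6: v0=C3 v1=G3 (P5)
bar 7: v0=F3 v1=E4 (M7)
bar 8: v0=G3 v1=G4 (P8)
  R2 @ bar2.0: E3/G3 m3 -> G3/D4 P5 similar
  R1 @ bar4.0: E3/B3 P5 -> D3/A3 P5 similar
  R4 @ bar7.0: F3/E4 M7 untreated
  R8 @ bar7.0: penult M7 not 3rd/6th
  R1 @ bar8.0: F3/F4 P8 -> G3/G4 P8 similar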